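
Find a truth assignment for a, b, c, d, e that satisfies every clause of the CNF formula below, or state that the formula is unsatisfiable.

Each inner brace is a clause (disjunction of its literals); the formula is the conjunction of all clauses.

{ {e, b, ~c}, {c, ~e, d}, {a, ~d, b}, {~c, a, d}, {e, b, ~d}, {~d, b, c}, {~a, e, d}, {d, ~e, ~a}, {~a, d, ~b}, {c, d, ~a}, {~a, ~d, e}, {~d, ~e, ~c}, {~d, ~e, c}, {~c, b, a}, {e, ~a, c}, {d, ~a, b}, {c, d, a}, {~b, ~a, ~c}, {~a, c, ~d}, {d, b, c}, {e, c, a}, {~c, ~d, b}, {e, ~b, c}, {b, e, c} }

Branch on e: set e = 0.
Branch on b: set b = 1.
From the singleton clause (c), c = 1.
From the singleton clause (~a), a = 0.
From the singleton clause (d), d = 1.
Every clause now holds.

a: 0; b: 1; c: 1; d: 1; e: 0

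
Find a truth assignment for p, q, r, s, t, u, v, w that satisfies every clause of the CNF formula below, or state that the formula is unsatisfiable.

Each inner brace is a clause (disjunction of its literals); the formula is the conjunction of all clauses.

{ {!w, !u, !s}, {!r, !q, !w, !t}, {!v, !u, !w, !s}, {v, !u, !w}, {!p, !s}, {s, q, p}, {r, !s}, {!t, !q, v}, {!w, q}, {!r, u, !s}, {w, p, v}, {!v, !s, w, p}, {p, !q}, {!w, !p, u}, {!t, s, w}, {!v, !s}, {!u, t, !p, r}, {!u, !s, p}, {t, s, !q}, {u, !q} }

p=true,  q=false,  r=true,  s=false,  t=false,  u=true,  v=false,  w=false

Branch on p: set p = true.
Unit clause (!s) forces s = false.
Branch on w: set w = false.
Unit clause (!t) forces t = false.
Unit clause (!q) forces q = false.
Branch on u: set u = true.
Unit clause (r) forces r = true.
Every clause is now satisfied; v is unconstrained.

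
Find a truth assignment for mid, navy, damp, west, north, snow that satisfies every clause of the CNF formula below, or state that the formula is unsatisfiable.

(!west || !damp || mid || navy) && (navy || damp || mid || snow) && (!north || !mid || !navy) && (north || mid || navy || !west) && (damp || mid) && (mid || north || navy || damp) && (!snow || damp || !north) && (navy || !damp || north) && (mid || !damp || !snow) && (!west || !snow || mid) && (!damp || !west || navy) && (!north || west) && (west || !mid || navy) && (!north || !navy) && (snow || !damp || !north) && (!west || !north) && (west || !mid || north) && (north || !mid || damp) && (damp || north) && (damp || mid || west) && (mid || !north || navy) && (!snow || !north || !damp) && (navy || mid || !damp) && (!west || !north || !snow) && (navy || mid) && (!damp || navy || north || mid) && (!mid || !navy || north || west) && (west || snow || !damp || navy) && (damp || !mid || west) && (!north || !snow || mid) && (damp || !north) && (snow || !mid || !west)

Case damp = true:
Case navy = true:
From the singleton clause (!north), north = false.
Case mid = false:
From the singleton clause (!snow), snow = false.
All clauses hold; west can take either value.

mid=false,  navy=true,  damp=true,  west=false,  north=false,  snow=false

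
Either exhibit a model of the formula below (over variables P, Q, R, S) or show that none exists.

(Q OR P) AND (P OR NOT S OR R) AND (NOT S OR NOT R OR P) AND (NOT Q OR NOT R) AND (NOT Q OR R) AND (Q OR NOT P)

UNSATISFIABLE

Try Q = true.
The clause (NOT R) is unit, so R = false.
But (R) is also a unit clause — contradiction.
That branch fails; take Q = false instead.
The clause (P) is unit, so P = true.
But (NOT P) is also a unit clause — contradiction.
Neither Q = true nor Q = false works.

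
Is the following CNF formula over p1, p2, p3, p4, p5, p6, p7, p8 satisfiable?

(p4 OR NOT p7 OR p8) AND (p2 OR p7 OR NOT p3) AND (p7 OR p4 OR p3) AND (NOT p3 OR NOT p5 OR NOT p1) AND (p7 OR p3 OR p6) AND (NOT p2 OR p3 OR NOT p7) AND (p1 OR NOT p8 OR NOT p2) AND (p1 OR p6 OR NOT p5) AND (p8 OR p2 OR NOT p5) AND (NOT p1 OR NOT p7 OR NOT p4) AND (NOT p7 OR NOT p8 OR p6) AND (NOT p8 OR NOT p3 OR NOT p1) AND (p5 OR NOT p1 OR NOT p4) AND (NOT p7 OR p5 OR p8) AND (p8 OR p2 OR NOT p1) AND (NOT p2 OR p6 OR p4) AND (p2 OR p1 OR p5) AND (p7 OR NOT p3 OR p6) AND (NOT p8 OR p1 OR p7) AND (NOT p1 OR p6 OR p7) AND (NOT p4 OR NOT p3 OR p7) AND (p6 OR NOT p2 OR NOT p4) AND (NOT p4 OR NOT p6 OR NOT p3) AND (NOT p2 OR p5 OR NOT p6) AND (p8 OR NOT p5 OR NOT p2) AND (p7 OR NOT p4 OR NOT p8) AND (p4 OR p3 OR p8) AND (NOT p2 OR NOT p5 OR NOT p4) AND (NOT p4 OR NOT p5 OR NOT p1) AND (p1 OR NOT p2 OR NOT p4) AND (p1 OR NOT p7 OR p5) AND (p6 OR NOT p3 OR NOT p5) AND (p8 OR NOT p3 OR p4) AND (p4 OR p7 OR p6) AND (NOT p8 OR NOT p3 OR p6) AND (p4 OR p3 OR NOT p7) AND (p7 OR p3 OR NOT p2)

Case p4 = true:
Case p1 = false:
(NOT p2) alone gives p2 = false.
(p5) alone gives p5 = true.
(p6) alone gives p6 = true.
(p8) alone gives p8 = true.
(p7) alone gives p7 = true.
(NOT p3) alone gives p3 = false.
Every clause now holds.
A satisfying assignment: p1 ↦ false, p2 ↦ false, p3 ↦ false, p4 ↦ true, p5 ↦ true, p6 ↦ true, p7 ↦ true, p8 ↦ true.

Satisfiable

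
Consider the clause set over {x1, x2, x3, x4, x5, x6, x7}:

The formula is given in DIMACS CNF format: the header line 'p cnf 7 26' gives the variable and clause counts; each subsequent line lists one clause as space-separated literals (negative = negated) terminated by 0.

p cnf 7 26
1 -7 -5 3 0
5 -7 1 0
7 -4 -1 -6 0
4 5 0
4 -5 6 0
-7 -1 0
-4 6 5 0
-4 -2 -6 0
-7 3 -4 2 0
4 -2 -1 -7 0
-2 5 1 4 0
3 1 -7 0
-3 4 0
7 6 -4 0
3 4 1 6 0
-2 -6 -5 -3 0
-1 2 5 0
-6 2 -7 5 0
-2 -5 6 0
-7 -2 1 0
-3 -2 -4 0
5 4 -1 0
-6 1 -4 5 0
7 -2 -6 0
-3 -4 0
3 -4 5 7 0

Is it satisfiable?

Try x4 = False.
From the singleton clause (x5), x5 = True.
From the singleton clause (x6), x6 = True.
From the singleton clause (¬x3), x3 = False.
Try x1 = False.
From the singleton clause (¬x7), x7 = False.
From the singleton clause (¬x2), x2 = False.
This assignment satisfies each clause.
A satisfying assignment: x1 ↦ False, x2 ↦ False, x3 ↦ False, x4 ↦ False, x5 ↦ True, x6 ↦ True, x7 ↦ False.

Yes, satisfiable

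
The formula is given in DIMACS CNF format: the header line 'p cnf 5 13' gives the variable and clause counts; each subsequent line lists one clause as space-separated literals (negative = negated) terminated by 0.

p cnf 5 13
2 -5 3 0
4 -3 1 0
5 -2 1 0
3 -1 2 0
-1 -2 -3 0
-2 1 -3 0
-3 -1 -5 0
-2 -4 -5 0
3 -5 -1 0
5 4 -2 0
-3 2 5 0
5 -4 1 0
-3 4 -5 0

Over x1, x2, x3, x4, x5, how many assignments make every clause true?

There are 2^5 = 32 truth assignments over (x1, x2, x3, x4, x5).
Split on x1. With x1 = True, the clauses containing x1 are satisfied and ¬x1 drops from the rest; 1 of the 2^4 = 16 assignments to the other variables satisfy what remains.
With x1 = False, by the same count on the reduced clause set, 3 assignments work.
(One model: x1=F, x2=F, x3=F, x4=F, x5=F.)
Total: 1 + 3 = 4.

4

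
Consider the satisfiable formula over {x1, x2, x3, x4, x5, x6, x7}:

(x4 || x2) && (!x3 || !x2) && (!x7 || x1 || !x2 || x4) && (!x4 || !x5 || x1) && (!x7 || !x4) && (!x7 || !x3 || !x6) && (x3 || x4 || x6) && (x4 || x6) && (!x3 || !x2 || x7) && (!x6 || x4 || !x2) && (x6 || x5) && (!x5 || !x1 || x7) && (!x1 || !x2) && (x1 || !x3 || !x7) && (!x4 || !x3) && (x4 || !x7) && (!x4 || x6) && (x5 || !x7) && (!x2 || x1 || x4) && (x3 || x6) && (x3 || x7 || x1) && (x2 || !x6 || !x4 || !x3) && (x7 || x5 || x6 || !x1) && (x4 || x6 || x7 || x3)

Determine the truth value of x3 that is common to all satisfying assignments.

False

Suppose x3 = true.
The clause (!x2) is unit, so x2 = false.
The clause (x4) is unit, so x4 = true.
Now (!x4) is unsatisfied and unit — conflict.
So every satisfying assignment has x3 = False.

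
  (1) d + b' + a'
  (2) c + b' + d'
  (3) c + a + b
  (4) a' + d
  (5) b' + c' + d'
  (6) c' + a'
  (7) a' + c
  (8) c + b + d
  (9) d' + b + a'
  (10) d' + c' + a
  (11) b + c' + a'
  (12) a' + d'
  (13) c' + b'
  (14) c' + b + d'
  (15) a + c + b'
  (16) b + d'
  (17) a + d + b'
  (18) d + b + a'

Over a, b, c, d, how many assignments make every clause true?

1

There are 2^4 = 16 truth assignments over (a, b, c, d).
Check each against the 18 clauses (columns in the order a, b, c, d):
  F F F F  ✗ fails (c + a + b)
  F F F T  ✗ fails (c + a + b)
  F F T F  ✓ satisfies all
  F F T T  ✗ fails (d' + c' + a)
  F T F F  ✗ fails (a + c + b')
  F T F T  ✗ fails (c + b' + d')
  F T T F  ✗ fails (c' + b')
  F T T T  ✗ fails (b' + c' + d')
  T F F F  ✗ fails (a' + d)
  T F F T  ✗ fails (a' + c)
  T F T F  ✗ fails (a' + d)
  T F T T  ✗ fails (c' + a')
  T T F F  ✗ fails (d + b' + a')
  T T F T  ✗ fails (c + b' + d')
  T T T F  ✗ fails (d + b' + a')
  T T T T  ✗ fails (b' + c' + d')
1 of the 16 rows is a model.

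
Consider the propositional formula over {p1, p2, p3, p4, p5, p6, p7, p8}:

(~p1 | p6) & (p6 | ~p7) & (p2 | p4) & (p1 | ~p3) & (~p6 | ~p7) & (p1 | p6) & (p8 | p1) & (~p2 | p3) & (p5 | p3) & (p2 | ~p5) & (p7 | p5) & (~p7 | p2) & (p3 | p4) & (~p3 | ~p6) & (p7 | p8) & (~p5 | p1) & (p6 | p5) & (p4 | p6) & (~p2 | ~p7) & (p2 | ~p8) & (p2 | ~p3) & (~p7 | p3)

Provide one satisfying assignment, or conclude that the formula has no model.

UNSATISFIABLE

Branch on p1: set p1 = 0.
Unit clause (~p3) forces p3 = 0.
Unit clause (p6) forces p6 = 1.
Unit clause (~p7) forces p7 = 0.
Unit clause (p8) forces p8 = 1.
Unit clause (~p2) forces p2 = 0.
But (p2) is also a unit clause — contradiction.
Backtrack on p1: now try p1 = 1.
Unit clause (p6) forces p6 = 1.
Unit clause (~p7) forces p7 = 0.
Unit clause (p5) forces p5 = 1.
Unit clause (p2) forces p2 = 1.
Unit clause (p3) forces p3 = 1.
But (~p3) is also a unit clause — contradiction.
Both values of p1 lead to a conflict.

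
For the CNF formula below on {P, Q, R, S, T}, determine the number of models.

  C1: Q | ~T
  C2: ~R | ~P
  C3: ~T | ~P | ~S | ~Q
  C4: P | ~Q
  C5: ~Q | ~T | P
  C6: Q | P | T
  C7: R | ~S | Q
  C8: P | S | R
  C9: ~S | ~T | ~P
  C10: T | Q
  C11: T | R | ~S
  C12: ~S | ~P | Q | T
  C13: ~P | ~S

There are 2^5 = 32 truth assignments over (P, Q, R, S, T).
Split on R. With R = 1, the clauses containing R are satisfied and ~R drops from the rest; 0 of the 2^4 = 16 assignments to the other variables satisfy what remains.
With R = 0, by the same count on the reduced clause set, 2 assignments work.
Total: 0 + 2 = 2.

2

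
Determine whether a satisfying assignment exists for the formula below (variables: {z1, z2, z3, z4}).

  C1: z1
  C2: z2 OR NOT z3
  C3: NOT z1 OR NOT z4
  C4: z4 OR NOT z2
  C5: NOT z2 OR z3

(z1) alone gives z1 = true.
(NOT z4) alone gives z4 = false.
(NOT z2) alone gives z2 = false.
(NOT z3) alone gives z3 = false.
This assignment satisfies each clause.
A satisfying assignment: z1 ↦ true, z2 ↦ false, z3 ↦ false, z4 ↦ false.

Yes, satisfiable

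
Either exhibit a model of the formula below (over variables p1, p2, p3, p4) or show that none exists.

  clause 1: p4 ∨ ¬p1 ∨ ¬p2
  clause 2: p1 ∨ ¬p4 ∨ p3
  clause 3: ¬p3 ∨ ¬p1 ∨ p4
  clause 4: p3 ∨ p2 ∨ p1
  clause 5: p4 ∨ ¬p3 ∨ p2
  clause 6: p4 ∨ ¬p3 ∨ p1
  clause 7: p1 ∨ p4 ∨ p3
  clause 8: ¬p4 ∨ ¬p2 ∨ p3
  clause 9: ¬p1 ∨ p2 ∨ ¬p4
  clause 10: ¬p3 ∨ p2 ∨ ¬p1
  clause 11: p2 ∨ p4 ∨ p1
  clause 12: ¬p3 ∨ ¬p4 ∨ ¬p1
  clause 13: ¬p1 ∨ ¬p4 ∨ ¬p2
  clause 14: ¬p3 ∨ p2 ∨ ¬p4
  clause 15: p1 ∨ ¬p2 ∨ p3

Case p4 = True:
Case p1 = False:
The clause (p3) is unit, so p3 = True.
The clause (p2) is unit, so p2 = True.
Every clause now holds.

p1=False,  p2=True,  p3=True,  p4=True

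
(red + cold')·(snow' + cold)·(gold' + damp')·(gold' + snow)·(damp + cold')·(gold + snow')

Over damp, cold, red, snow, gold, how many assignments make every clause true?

5

There are 2^5 = 32 truth assignments over (damp, cold, red, snow, gold).
Split on damp. With damp = 1, the clauses containing damp are satisfied and damp' drops from the rest; 3 of the 2^4 = 16 assignments to the other variables satisfy what remains.
With damp = 0, by the same count on the reduced clause set, 2 assignments work.
(One model: damp=F, cold=F, red=F, snow=F, gold=F.)
Total: 3 + 2 = 5.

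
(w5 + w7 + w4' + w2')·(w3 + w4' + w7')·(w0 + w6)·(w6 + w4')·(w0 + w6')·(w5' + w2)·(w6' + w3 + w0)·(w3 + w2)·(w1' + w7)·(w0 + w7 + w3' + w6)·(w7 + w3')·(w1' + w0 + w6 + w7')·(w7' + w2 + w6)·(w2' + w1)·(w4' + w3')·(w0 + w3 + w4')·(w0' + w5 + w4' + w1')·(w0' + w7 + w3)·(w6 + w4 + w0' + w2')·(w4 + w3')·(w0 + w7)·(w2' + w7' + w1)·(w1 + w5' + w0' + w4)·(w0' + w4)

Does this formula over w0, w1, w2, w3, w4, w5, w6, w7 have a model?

Unsatisfiable

Suppose w0 = 1.
From the singleton clause (w4), w4 = 1.
From the singleton clause (w6), w6 = 1.
From the singleton clause (w3'), w3 = 0.
From the singleton clause (w7'), w7 = 0.
But (w7) is also a unit clause — contradiction.
So w0 must be the other value — set w0 = 0.
From the singleton clause (w6), w6 = 1.
But (w6') is also a unit clause — contradiction.
Both values of w0 lead to a conflict.
No assignment satisfies every clause.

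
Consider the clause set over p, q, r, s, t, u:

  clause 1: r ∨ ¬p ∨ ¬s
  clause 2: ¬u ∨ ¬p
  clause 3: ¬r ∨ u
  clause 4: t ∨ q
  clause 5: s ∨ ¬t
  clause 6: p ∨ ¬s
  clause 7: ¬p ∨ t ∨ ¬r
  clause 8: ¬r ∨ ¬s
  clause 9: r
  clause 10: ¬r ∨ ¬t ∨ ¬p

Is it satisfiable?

From the singleton clause (r), r = True.
From the singleton clause (u), u = True.
From the singleton clause (¬p), p = False.
From the singleton clause (¬s), s = False.
From the singleton clause (¬t), t = False.
From the singleton clause (q), q = True.
All clauses are satisfied.
A satisfying assignment: p ↦ False, q ↦ True, r ↦ True, s ↦ False, t ↦ False, u ↦ True.

Yes, satisfiable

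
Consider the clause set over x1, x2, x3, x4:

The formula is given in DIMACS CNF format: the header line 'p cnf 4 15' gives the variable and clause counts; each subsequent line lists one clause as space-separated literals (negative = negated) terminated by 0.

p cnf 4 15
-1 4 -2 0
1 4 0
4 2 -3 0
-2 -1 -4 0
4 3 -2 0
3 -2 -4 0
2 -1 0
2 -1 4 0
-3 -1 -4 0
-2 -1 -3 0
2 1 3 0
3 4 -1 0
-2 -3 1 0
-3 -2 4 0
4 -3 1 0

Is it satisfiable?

Satisfiable

Try x1 = False.
(x4) alone gives x4 = True.
Try x3 = True.
(¬x2) alone gives x2 = False.
All clauses are satisfied.
A satisfying assignment: x1 ↦ False, x2 ↦ False, x3 ↦ True, x4 ↦ True.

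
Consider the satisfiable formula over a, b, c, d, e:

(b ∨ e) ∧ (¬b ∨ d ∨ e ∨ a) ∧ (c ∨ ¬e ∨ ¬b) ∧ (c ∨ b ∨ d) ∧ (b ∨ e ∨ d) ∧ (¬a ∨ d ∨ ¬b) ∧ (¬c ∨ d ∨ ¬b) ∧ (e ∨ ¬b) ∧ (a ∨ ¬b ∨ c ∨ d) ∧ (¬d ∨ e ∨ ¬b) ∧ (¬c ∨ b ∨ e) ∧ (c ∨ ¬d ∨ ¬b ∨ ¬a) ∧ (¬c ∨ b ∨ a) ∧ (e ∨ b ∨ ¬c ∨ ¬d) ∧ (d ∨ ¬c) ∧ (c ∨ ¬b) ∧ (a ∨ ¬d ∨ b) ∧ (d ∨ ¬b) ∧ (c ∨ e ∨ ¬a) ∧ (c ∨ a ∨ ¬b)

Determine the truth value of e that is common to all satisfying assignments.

Suppose e = False.
The clause (b) is unit, so b = True.
Now (¬b) is unsatisfied and unit — conflict.
So every satisfying assignment has e = True.

True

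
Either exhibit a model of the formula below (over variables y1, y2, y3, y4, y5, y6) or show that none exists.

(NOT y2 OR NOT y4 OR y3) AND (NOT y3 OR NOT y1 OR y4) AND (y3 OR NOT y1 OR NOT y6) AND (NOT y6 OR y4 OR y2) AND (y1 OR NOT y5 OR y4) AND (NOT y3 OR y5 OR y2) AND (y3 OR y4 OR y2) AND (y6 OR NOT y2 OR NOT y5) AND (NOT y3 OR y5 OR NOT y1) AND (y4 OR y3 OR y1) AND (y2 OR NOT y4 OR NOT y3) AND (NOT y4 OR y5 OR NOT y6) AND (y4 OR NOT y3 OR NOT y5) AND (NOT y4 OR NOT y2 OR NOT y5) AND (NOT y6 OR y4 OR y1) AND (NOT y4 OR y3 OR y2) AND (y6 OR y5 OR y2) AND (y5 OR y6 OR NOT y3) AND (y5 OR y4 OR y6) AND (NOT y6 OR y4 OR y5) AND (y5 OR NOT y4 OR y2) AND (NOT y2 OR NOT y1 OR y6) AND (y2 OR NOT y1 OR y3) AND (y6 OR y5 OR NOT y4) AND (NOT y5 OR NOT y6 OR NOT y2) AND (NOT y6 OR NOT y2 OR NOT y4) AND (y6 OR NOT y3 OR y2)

Branch on y2: set y2 = false.
Branch on y6: set y6 = false.
(y5) alone gives y5 = true.
(NOT y3) alone gives y3 = false.
(y4) alone gives y4 = true.
Now (NOT y4) is unsatisfied and unit — conflict.
Backtrack on y6: now try y6 = true.
(y4) alone gives y4 = true.
(NOT y3) alone gives y3 = false.
Now (y3) is unsatisfied and unit — conflict.
Neither y6 = true nor y6 = false works.
Backtrack on y2: now try y2 = true.
Branch on y4: set y4 = false.
Branch on y3: set y3 = false.
(y1) alone gives y1 = true.
(NOT y6) alone gives y6 = false.
Now (y6) is unsatisfied and unit — conflict.
Backtrack on y3: now try y3 = true.
(NOT y1) alone gives y1 = false.
(NOT y5) alone gives y5 = false.
(NOT y6) alone gives y6 = false.
Now (y6) is unsatisfied and unit — conflict.
Neither y3 = true nor y3 = false works.
Backtrack on y4: now try y4 = true.
(y3) alone gives y3 = true.
(NOT y5) alone gives y5 = false.
(NOT y1) alone gives y1 = false.
(NOT y6) alone gives y6 = false.
Now (y6) is unsatisfied and unit — conflict.
Neither y4 = true nor y4 = false works.
Neither y2 = true nor y2 = false works.

UNSATISFIABLE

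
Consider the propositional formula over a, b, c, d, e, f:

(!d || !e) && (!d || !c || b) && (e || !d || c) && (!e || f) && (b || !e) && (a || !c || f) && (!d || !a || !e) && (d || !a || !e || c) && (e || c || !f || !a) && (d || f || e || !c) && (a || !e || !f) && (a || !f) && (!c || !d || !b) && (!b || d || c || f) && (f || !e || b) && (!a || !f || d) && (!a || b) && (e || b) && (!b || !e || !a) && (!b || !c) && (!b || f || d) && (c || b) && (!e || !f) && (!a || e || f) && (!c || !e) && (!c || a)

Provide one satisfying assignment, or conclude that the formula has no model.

UNSATISFIABLE

Try d = false.
Try e = false.
(b) alone gives b = true.
(!c) alone gives c = false.
(f) alone gives f = true.
(!a) alone gives a = false.
Now (a) is unsatisfied and unit — conflict.
Undo e and try e = true.
(f) alone gives f = true.
Now (!f) is unsatisfied and unit — conflict.
Either choice for e ends in contradiction.
Undo d and try d = true.
(!e) alone gives e = false.
(c) alone gives c = true.
(b) alone gives b = true.
Now (!b) is unsatisfied and unit — conflict.
Either choice for d ends in contradiction.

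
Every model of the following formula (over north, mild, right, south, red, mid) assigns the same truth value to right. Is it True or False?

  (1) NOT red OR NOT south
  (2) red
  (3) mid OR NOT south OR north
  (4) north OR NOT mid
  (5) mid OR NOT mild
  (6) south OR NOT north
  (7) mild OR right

Suppose right = false.
(red) alone gives red = true.
(NOT south) alone gives south = false.
(NOT north) alone gives north = false.
(NOT mid) alone gives mid = false.
(NOT mild) alone gives mild = false.
That conflicts with the unit clause (mild).
So every satisfying assignment has right = True.

True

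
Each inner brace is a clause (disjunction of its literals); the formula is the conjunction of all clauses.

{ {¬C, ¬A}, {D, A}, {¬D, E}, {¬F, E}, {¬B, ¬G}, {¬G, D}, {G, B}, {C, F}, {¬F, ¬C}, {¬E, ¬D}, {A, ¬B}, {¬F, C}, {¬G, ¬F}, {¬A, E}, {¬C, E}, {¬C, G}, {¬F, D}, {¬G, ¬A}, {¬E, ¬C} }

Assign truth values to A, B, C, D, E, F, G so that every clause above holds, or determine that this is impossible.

UNSATISFIABLE

Branch on C: set C = False.
(F) alone gives F = True.
Now (¬F) is unsatisfied and unit — conflict.
That branch fails; take C = True instead.
(¬A) alone gives A = False.
(D) alone gives D = True.
(E) alone gives E = True.
Now (¬E) is unsatisfied and unit — conflict.
Neither C = True nor C = False works.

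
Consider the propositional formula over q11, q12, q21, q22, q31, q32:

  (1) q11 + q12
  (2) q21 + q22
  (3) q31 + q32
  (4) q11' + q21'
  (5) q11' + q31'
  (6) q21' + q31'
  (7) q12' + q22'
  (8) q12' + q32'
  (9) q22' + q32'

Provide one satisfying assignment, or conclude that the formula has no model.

Branch on q11: set q11 = 1.
From the singleton clause (q21'), q21 = 0.
From the singleton clause (q22), q22 = 1.
From the singleton clause (q31'), q31 = 0.
From the singleton clause (q32), q32 = 1.
Now (q32') is unsatisfied and unit — conflict.
That branch fails; take q11 = 0 instead.
From the singleton clause (q12), q12 = 1.
From the singleton clause (q22'), q22 = 0.
From the singleton clause (q21), q21 = 1.
From the singleton clause (q31'), q31 = 0.
From the singleton clause (q32), q32 = 1.
Now (q32') is unsatisfied and unit — conflict.
Neither q11 = 1 nor q11 = 0 works.

UNSATISFIABLE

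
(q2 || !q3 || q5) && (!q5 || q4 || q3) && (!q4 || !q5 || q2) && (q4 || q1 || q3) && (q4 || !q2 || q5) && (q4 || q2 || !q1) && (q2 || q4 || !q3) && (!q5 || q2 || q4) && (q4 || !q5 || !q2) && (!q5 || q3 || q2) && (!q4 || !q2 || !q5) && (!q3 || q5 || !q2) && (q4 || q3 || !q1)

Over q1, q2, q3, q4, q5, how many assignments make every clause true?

There are 2^5 = 32 truth assignments over (q1, q2, q3, q4, q5).
Split on q5. With q5 = true, the clauses containing q5 are satisfied and !q5 drops from the rest; 0 of the 2^4 = 16 assignments to the other variables satisfy what remains.
With q5 = false, by the same count on the reduced clause set, 4 assignments work.
Total: 0 + 4 = 4.

4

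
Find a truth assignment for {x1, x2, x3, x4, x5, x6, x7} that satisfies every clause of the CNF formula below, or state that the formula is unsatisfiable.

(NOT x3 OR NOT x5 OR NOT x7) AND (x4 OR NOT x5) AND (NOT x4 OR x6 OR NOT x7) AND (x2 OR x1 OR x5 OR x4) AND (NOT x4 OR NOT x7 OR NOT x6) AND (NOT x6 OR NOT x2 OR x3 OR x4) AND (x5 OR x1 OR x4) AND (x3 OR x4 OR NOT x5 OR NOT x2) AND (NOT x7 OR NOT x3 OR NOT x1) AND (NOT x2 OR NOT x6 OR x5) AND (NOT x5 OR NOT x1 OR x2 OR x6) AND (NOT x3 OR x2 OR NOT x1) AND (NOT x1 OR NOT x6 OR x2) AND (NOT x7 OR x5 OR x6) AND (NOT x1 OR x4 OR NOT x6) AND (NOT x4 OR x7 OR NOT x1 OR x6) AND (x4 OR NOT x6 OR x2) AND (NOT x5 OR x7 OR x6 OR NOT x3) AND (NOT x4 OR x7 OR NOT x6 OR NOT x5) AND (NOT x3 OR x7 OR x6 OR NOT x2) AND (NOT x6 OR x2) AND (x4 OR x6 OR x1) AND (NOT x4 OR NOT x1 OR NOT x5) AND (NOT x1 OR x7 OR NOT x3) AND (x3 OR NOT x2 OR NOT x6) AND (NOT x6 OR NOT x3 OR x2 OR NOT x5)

Suppose x4 = true.
Suppose x6 = false.
The clause (NOT x7) is unit, so x7 = false.
The clause (NOT x1) is unit, so x1 = false.
Suppose x5 = false.
Suppose x3 = true.
The clause (NOT x2) is unit, so x2 = false.
This assignment satisfies each clause.

x1 ↦ false,  x2 ↦ false,  x3 ↦ true,  x4 ↦ true,  x5 ↦ false,  x6 ↦ false,  x7 ↦ false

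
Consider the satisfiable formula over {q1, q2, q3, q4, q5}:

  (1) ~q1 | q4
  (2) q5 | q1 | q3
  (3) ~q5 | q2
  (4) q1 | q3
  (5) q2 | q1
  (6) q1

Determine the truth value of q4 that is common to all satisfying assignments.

True

Suppose q4 = 0.
Unit clause (~q1) forces q1 = 0.
That conflicts with the unit clause (q1).
So every satisfying assignment has q4 = True.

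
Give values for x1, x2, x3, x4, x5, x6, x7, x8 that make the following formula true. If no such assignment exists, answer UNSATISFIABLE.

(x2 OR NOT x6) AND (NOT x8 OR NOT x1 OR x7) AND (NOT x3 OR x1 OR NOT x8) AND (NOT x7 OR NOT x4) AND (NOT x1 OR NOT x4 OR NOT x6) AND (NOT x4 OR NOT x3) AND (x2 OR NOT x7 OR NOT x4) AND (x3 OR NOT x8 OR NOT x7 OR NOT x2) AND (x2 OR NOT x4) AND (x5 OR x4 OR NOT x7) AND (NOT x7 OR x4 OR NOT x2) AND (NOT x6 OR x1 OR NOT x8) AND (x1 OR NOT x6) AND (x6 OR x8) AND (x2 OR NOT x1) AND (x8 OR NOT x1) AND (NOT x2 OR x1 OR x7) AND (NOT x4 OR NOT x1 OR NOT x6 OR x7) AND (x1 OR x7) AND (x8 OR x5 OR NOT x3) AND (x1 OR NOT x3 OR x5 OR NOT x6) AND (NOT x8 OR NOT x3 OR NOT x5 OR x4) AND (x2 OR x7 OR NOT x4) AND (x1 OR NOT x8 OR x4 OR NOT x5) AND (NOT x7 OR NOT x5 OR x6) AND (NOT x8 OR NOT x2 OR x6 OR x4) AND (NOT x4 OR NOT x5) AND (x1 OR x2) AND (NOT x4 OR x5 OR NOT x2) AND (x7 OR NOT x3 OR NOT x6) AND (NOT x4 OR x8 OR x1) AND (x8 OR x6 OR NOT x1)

UNSATISFIABLE

Try x2 = true.
Try x7 = false.
The clause (x1) is unit, so x1 = true.
The clause (NOT x8) is unit, so x8 = false.
Now (x8) is unsatisfied and unit — conflict.
Backtrack on x7: now try x7 = true.
The clause (NOT x4) is unit, so x4 = false.
Now (x4) is unsatisfied and unit — conflict.
Neither x7 = true nor x7 = false works.
Backtrack on x2: now try x2 = false.
The clause (NOT x6) is unit, so x6 = false.
The clause (NOT x4) is unit, so x4 = false.
The clause (x8) is unit, so x8 = true.
The clause (NOT x1) is unit, so x1 = false.
Now (x1) is unsatisfied and unit — conflict.
Neither x2 = true nor x2 = false works.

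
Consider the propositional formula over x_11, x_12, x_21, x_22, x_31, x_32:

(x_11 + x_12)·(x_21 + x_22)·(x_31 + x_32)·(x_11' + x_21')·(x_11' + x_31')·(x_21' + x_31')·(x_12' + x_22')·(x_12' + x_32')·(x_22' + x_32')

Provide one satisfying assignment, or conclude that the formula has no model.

UNSATISFIABLE

Suppose x_11 = 1.
Unit clause (x_21') forces x_21 = 0.
Unit clause (x_22) forces x_22 = 1.
Unit clause (x_31') forces x_31 = 0.
Unit clause (x_32) forces x_32 = 1.
Now (x_32') is unsatisfied and unit — conflict.
Backtrack on x_11: now try x_11 = 0.
Unit clause (x_12) forces x_12 = 1.
Unit clause (x_22') forces x_22 = 0.
Unit clause (x_21) forces x_21 = 1.
Unit clause (x_31') forces x_31 = 0.
Unit clause (x_32) forces x_32 = 1.
Now (x_32') is unsatisfied and unit — conflict.
Neither x_11 = 1 nor x_11 = 0 works.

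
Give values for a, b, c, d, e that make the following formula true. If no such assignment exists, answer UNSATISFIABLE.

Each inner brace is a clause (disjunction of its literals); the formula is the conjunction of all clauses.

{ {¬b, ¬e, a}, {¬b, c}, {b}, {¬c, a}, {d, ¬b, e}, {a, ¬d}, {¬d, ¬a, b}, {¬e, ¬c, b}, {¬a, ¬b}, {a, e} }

(b) alone gives b = True.
(c) alone gives c = True.
(a) alone gives a = True.
Now (¬a) is unsatisfied and unit — conflict.

UNSATISFIABLE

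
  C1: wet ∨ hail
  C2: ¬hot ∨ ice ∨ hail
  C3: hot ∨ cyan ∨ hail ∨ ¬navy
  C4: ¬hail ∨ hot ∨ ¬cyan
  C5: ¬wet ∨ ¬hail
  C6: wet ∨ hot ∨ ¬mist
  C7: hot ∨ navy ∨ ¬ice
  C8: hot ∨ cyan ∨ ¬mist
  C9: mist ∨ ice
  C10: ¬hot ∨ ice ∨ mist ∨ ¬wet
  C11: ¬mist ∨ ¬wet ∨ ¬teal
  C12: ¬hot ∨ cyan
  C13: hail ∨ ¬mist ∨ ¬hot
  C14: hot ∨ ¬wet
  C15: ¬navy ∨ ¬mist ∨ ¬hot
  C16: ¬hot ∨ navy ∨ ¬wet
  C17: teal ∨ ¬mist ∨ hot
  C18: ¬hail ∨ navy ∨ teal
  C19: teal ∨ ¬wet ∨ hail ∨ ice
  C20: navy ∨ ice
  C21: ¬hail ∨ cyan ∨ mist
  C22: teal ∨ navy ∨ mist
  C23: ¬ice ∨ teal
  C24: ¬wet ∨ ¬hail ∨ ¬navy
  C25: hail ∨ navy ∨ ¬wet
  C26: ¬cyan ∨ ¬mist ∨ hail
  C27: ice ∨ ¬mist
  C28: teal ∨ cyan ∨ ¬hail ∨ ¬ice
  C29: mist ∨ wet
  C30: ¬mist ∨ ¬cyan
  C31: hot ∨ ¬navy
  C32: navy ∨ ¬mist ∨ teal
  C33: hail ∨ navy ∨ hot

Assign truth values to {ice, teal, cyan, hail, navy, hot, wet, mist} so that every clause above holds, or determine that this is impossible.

ice=True; teal=True; cyan=True; hail=False; navy=True; hot=True; wet=True; mist=False

Suppose wet = True.
From the singleton clause (¬hail), hail = False.
From the singleton clause (hot), hot = True.
From the singleton clause (ice), ice = True.
From the singleton clause (cyan), cyan = True.
From the singleton clause (¬mist), mist = False.
From the singleton clause (navy), navy = True.
From the singleton clause (teal), teal = True.
This assignment satisfies each clause.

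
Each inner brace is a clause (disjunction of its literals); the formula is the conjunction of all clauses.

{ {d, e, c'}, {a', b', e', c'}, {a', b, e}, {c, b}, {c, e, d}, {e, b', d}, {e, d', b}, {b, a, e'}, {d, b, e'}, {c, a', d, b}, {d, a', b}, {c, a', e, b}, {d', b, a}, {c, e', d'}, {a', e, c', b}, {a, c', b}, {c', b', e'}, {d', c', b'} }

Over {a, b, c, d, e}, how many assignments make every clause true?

5

There are 2^5 = 32 truth assignments over (a, b, c, d, e).
Split on e. With e = 1, the clauses containing e are satisfied and e' drops from the rest; 3 of the 2^4 = 16 assignments to the other variables satisfy what remains.
With e = 0, by the same count on the reduced clause set, 2 assignments work.
Total: 3 + 2 = 5.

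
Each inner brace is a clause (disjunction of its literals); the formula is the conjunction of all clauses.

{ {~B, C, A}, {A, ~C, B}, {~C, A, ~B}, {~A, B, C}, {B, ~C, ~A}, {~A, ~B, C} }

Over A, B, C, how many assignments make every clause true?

2

There are 2^3 = 8 truth assignments over (A, B, C).
Split on A. With A = 1, the clauses containing A are satisfied and ~A drops from the rest; 1 of the 2^2 = 4 assignments to the other variables satisfy what remains.
With A = 0, by the same count on the reduced clause set, 1 assignment works.
Total: 1 + 1 = 2.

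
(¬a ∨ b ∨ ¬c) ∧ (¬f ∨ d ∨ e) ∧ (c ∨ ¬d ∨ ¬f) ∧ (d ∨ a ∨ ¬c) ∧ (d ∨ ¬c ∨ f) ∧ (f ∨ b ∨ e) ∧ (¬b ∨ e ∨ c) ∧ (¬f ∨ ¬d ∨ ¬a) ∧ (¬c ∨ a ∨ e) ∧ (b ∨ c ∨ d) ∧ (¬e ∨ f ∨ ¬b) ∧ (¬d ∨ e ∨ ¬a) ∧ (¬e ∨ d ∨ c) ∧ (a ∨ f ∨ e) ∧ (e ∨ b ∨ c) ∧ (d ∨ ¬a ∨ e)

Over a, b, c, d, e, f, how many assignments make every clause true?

There are 2^6 = 64 truth assignments over (a, b, c, d, e, f).
Split on a. With a = True, the clauses containing a are satisfied and ¬a drops from the rest; 2 of the 2^5 = 32 assignments to the other variables satisfy what remains.
With a = False, by the same count on the reduced clause set, 4 assignments work.
Total: 2 + 4 = 6.

6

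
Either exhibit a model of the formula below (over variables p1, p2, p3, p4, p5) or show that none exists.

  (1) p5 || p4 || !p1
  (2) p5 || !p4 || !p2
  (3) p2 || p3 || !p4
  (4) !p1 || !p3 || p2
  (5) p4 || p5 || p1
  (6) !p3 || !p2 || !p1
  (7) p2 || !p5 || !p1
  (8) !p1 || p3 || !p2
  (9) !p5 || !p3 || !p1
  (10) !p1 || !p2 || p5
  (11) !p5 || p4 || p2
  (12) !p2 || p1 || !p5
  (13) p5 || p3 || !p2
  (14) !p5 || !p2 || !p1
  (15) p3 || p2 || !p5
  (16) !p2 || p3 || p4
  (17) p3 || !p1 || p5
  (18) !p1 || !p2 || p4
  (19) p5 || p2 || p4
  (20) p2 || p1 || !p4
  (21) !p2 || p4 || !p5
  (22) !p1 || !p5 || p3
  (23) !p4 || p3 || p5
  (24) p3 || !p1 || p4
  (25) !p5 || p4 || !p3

UNSATISFIABLE

Suppose p5 = true.
Suppose p2 = true.
The clause (p1) is unit, so p1 = true.
But (!p1) is also a unit clause — contradiction.
Undo p2 and try p2 = false.
The clause (!p1) is unit, so p1 = false.
The clause (p4) is unit, so p4 = true.
But (!p4) is also a unit clause — contradiction.
Either choice for p2 ends in contradiction.
Undo p5 and try p5 = false.
Suppose p4 = true.
The clause (!p2) is unit, so p2 = false.
The clause (p3) is unit, so p3 = true.
The clause (!p1) is unit, so p1 = false.
But (p1) is also a unit clause — contradiction.
Undo p4 and try p4 = false.
The clause (!p1) is unit, so p1 = false.
But (p1) is also a unit clause — contradiction.
Either choice for p4 ends in contradiction.
Either choice for p5 ends in contradiction.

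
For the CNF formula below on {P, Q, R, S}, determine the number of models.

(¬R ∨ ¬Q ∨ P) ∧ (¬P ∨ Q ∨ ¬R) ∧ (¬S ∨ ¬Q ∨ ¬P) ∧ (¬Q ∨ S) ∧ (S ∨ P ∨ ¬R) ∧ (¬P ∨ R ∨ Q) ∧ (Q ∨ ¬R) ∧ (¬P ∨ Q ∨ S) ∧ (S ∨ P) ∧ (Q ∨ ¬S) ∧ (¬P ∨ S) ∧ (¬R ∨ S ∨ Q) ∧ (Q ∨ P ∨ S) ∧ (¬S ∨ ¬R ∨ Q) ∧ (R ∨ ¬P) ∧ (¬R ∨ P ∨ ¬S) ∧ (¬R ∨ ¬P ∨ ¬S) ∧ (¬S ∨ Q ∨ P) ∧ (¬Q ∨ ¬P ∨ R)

There are 2^4 = 16 truth assignments over (P, Q, R, S).
Check each against the 19 clauses (columns in the order P, Q, R, S):
  F F F F  ✗ fails (S ∨ P)
  F F F T  ✗ fails (Q ∨ ¬S)
  F F T F  ✗ fails (S ∨ P ∨ ¬R)
  F F T T  ✗ fails (Q ∨ ¬R)
  F T F F  ✗ fails (¬Q ∨ S)
  F T F T  ✓ satisfies all
  F T T F  ✗ fails (¬R ∨ ¬Q ∨ P)
  F T T T  ✗ fails (¬R ∨ ¬Q ∨ P)
  T F F F  ✗ fails (¬P ∨ R ∨ Q)
  T F F T  ✗ fails (¬P ∨ R ∨ Q)
  T F T F  ✗ fails (¬P ∨ Q ∨ ¬R)
  T F T T  ✗ fails (¬P ∨ Q ∨ ¬R)
  T T F F  ✗ fails (¬Q ∨ S)
  T T F T  ✗ fails (¬S ∨ ¬Q ∨ ¬P)
  T T T F  ✗ fails (¬Q ∨ S)
  T T T T  ✗ fails (¬S ∨ ¬Q ∨ ¬P)
1 of the 16 rows is a model.

1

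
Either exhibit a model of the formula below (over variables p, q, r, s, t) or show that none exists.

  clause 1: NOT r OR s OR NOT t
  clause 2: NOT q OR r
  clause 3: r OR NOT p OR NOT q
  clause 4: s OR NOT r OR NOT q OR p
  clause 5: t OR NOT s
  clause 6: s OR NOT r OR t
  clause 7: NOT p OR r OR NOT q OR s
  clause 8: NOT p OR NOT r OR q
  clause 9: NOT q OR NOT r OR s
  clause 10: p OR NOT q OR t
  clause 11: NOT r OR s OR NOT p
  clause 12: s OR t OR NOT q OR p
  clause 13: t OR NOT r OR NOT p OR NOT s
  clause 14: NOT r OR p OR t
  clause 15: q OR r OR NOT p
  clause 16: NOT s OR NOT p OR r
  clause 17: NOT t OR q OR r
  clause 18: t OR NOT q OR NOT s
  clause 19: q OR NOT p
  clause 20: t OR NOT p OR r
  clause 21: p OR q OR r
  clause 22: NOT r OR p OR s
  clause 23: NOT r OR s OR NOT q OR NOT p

p ↦ false; q ↦ true; r ↦ true; s ↦ true; t ↦ true

Try q = true.
From the singleton clause (r), r = true.
From the singleton clause (s), s = true.
From the singleton clause (t), t = true.
Every clause is now satisfied; p is unconstrained.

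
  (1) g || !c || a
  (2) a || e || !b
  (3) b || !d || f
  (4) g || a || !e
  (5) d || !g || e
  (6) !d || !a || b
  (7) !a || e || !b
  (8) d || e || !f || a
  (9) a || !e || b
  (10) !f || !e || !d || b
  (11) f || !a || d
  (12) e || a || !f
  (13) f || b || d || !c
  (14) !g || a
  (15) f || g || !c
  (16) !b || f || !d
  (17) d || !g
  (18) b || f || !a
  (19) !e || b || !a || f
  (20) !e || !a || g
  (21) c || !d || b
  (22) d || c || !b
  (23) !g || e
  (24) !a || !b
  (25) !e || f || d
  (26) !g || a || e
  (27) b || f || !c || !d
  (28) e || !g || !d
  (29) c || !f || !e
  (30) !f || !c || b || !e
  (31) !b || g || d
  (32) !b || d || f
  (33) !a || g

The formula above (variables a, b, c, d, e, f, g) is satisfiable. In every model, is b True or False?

Suppose b = true.
From the singleton clause (!a), a = false.
From the singleton clause (e), e = true.
From the singleton clause (g), g = true.
Now (!g) is unsatisfied and unit — conflict.
So every satisfying assignment has b = False.

False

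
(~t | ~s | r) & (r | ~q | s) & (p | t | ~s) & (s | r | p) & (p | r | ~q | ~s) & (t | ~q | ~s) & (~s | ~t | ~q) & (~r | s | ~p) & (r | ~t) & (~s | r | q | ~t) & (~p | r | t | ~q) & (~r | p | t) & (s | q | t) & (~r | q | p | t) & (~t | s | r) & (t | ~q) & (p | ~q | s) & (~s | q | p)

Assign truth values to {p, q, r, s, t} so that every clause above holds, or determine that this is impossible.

p ↦ 0, q ↦ 0, r ↦ 1, s ↦ 0, t ↦ 1

Case r = 1:
Case s = 0:
From the singleton clause (~p), p = 0.
From the singleton clause (t), t = 1.
From the singleton clause (~q), q = 0.
All clauses are satisfied.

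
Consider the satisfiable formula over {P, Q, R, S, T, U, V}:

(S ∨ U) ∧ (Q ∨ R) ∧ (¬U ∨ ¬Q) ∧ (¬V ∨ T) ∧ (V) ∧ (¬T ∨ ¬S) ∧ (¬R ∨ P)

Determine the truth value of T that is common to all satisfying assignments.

True

Suppose T = False.
The clause (¬V) is unit, so V = False.
Now (V) is unsatisfied and unit — conflict.
So every satisfying assignment has T = True.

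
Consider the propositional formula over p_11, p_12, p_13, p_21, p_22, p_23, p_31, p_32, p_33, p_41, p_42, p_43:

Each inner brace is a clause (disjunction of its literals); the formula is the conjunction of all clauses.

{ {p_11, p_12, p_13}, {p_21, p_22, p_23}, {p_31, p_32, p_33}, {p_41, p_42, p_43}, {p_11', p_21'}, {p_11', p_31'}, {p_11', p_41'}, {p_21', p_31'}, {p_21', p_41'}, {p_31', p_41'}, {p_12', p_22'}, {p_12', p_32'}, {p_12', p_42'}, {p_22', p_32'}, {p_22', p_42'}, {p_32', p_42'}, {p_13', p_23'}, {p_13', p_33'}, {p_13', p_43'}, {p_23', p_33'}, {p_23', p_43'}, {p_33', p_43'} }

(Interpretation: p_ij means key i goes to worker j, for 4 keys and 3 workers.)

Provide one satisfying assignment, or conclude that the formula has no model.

UNSATISFIABLE

Branch on p_11: set p_11 = 0.
Branch on p_12: set p_12 = 1.
From the singleton clause (p_22'), p_22 = 0.
From the singleton clause (p_32'), p_32 = 0.
From the singleton clause (p_42'), p_42 = 0.
Branch on p_21: set p_21 = 1.
From the singleton clause (p_31'), p_31 = 0.
From the singleton clause (p_33), p_33 = 1.
From the singleton clause (p_41'), p_41 = 0.
From the singleton clause (p_43), p_43 = 1.
Now (p_43') is unsatisfied and unit — conflict.
So p_21 must be the other value — set p_21 = 0.
From the singleton clause (p_23), p_23 = 1.
From the singleton clause (p_13'), p_13 = 0.
From the singleton clause (p_33'), p_33 = 0.
From the singleton clause (p_31), p_31 = 1.
From the singleton clause (p_41'), p_41 = 0.
From the singleton clause (p_43), p_43 = 1.
Now (p_43') is unsatisfied and unit — conflict.
Neither p_21 = 1 nor p_21 = 0 works.
So p_12 must be the other value — set p_12 = 0.
From the singleton clause (p_13), p_13 = 1.
From the singleton clause (p_23'), p_23 = 0.
From the singleton clause (p_33'), p_33 = 0.
From the singleton clause (p_43'), p_43 = 0.
Branch on p_21: set p_21 = 1.
From the singleton clause (p_31'), p_31 = 0.
From the singleton clause (p_32), p_32 = 1.
From the singleton clause (p_41'), p_41 = 0.
From the singleton clause (p_42), p_42 = 1.
Now (p_42') is unsatisfied and unit — conflict.
So p_21 must be the other value — set p_21 = 0.
From the singleton clause (p_22), p_22 = 1.
From the singleton clause (p_32'), p_32 = 0.
From the singleton clause (p_31), p_31 = 1.
From the singleton clause (p_41'), p_41 = 0.
From the singleton clause (p_42), p_42 = 1.
Now (p_42') is unsatisfied and unit — conflict.
Neither p_21 = 1 nor p_21 = 0 works.
Neither p_12 = 1 nor p_12 = 0 works.
So p_11 must be the other value — set p_11 = 1.
From the singleton clause (p_21'), p_21 = 0.
From the singleton clause (p_31'), p_31 = 0.
From the singleton clause (p_41'), p_41 = 0.
Branch on p_22: set p_22 = 1.
From the singleton clause (p_12'), p_12 = 0.
From the singleton clause (p_32'), p_32 = 0.
From the singleton clause (p_33), p_33 = 1.
From the singleton clause (p_42'), p_42 = 0.
From the singleton clause (p_43), p_43 = 1.
Now (p_43') is unsatisfied and unit — conflict.
So p_22 must be the other value — set p_22 = 0.
From the singleton clause (p_23), p_23 = 1.
From the singleton clause (p_13'), p_13 = 0.
From the singleton clause (p_33'), p_33 = 0.
From the singleton clause (p_32), p_32 = 1.
From the singleton clause (p_12'), p_12 = 0.
From the singleton clause (p_42'), p_42 = 0.
From the singleton clause (p_43), p_43 = 1.
Now (p_43') is unsatisfied and unit — conflict.
Neither p_22 = 1 nor p_22 = 0 works.
Neither p_11 = 1 nor p_11 = 0 works.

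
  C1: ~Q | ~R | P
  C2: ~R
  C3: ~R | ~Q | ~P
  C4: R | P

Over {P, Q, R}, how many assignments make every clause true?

2

There are 2^3 = 8 truth assignments over (P, Q, R).
Check each against the 4 clauses (columns in the order P, Q, R):
  F F F  ✗ fails (R | P)
  F F T  ✗ fails (~R)
  F T F  ✗ fails (R | P)
  F T T  ✗ fails (~Q | ~R | P)
  T F F  ✓ satisfies all
  T F T  ✗ fails (~R)
  T T F  ✓ satisfies all
  T T T  ✗ fails (~R)
2 of the 8 rows are models.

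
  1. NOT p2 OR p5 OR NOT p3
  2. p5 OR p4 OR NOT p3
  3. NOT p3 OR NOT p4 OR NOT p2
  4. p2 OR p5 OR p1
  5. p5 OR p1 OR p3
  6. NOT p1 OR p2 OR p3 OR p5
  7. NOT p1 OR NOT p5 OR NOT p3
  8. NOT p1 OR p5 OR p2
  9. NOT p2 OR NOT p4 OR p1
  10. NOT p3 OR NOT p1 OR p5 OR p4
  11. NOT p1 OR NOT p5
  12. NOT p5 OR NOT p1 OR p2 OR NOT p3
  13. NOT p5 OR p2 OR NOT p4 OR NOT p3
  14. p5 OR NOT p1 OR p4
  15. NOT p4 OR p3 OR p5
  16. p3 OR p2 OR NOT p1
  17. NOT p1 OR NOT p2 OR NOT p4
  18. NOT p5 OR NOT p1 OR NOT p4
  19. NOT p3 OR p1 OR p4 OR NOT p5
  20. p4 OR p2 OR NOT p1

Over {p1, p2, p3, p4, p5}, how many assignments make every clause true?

3

There are 2^5 = 32 truth assignments over (p1, p2, p3, p4, p5).
Split on p3. With p3 = true, the clauses containing p3 are satisfied and NOT p3 drops from the rest; 0 of the 2^4 = 16 assignments to the other variables satisfy what remains.
With p3 = false, by the same count on the reduced clause set, 3 assignments work.
(One model: p1=F, p2=F, p3=F, p4=F, p5=T.)
Total: 0 + 3 = 3.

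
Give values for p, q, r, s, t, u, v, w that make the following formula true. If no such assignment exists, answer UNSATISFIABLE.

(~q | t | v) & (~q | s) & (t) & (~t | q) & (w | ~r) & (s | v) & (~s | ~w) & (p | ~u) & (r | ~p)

p ↦ 0,  q ↦ 1,  r ↦ 0,  s ↦ 1,  t ↦ 1,  u ↦ 0,  v ↦ 0,  w ↦ 0

From the singleton clause (t), t = 1.
From the singleton clause (q), q = 1.
From the singleton clause (s), s = 1.
From the singleton clause (~w), w = 0.
From the singleton clause (~r), r = 0.
From the singleton clause (~p), p = 0.
From the singleton clause (~u), u = 0.
All clauses hold; v can take either value.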